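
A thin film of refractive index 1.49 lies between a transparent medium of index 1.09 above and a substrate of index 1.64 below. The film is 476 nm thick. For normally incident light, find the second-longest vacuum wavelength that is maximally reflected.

Ray reflecting at the top interface goes from n = 1.09 toward n = 1.49: a half-wave phase shift.
Ray reflecting at the bottom interface goes from n = 1.49 toward n = 1.64: a half-wave phase shift.
Zero or two π shifts → no net half-wave offset.
With no net inversion, constructive interference in reflection requires 2 n t = m λ.
λ = 2 n t / m. The second-longest wavelength is m = 2: λ = 2 × 1.49 × 476 / 2.00 = 709 nm.

709 nm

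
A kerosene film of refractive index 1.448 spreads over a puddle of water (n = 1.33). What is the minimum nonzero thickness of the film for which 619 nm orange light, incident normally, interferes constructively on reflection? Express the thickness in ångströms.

1069 Å

At the upper boundary (n = 1.0 to n = 1.448) the reflected ray undergoes a half-wave phase shift.
Ray reflecting at the bottom interface goes from n = 1.448 toward n = 1.33: no phase shift.
Net: one phase inversion between the two reflected rays.
For bright reflection here: 2 n t = (m + ½) λ.
Minimum at m = 0: t = λ / (4 n) = 619 / (4 × 1.448) = 107 nm.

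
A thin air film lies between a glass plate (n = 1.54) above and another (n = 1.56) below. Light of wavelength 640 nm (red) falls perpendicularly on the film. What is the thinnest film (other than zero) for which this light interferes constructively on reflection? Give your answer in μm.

0.160 μm

At the upper boundary (n = 1.54 to n = 1.0) the reflected ray undergoes no phase shift.
At the lower boundary (n = 1.0 to n = 1.56) the reflected ray undergoes a half-wave phase shift.
The two reflections differ by half a wavelength.
For strong reflection here: 2 n t = (m + ½) λ.
Minimum at m = 0: t = λ / (4 n) = 640 / (4 × 1.0) = 160 nm.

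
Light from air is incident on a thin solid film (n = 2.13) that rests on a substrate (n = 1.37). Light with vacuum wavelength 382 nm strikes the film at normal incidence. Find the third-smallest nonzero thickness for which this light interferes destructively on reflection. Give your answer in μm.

0.269 μm

Ray reflecting at the top interface goes from n = 1.0 toward n = 2.13: a half-wave phase shift.
Bottom surface (2.13 → 1.37): reflection off a lower-index medium gives no phase shift.
Net: one phase inversion between the two reflected rays.
So the condition for destructive reflection is 2 n t = m λ.
The third-smallest nonzero thickness corresponds to m = 3: t = m λ / (2 n) = 3.00 × 382 / (2 × 2.13) = 269 nm.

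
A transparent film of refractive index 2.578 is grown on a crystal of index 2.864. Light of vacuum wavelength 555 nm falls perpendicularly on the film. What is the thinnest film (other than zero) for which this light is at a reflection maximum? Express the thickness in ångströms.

1076 Å

Top surface (1.0 → 2.578): reflection off a higher-index medium gives a half-wave phase shift.
Ray reflecting at the bottom interface goes from n = 2.578 toward n = 2.864: a half-wave phase shift.
Zero or two π shifts → no net half-wave offset.
For strong reflection here: 2 n t = m λ.
Minimum nonzero at m = 1: t = λ / (2 n) = 555 / (2 × 2.578) = 108 nm.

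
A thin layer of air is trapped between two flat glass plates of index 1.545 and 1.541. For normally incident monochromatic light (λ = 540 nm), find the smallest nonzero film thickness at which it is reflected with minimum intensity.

Top surface (1.545 → 1.0): reflection off a lower-index medium gives no phase shift.
At the lower boundary (n = 1.0 to n = 1.541) the reflected ray undergoes a half-wave phase shift.
Net: one phase inversion between the two reflected rays.
So the condition for destructive reflection is 2 n t = m λ.
Minimum nonzero at m = 1: t = λ / (2 n) = 540 / (2 × 1.0) = 270 nm.

270 nm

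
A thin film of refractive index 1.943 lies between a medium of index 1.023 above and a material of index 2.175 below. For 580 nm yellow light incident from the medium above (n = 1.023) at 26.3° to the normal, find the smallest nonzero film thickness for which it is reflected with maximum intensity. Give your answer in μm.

0.153 μm

Ray reflecting at the top interface goes from n = 1.023 toward n = 1.943: a half-wave phase shift.
Bottom surface (1.943 → 2.175): reflection off a higher-index medium gives a half-wave phase shift.
The two reflections carry the same phase change, so no net offset.
For strong reflection here: 2 n t cos θ_r = m λ.
Snell's law: 1.023 sin 26.3° = 1.943 sin θ_r → sin θ_r = 0.233, cos θ_r = 0.972.
Minimum nonzero at m = 1: t = λ / (2 n cos θ_r) = 580 / (2 × 1.943 × 0.972) = 153 nm.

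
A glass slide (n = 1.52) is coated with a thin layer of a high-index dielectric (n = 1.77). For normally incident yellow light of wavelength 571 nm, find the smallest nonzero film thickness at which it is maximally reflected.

At the upper boundary (n = 1.0 to n = 1.77) the reflected ray undergoes a half-wave phase shift.
At the lower boundary (n = 1.77 to n = 1.52) the reflected ray undergoes no phase shift.
The two reflections differ by half a wavelength.
With one net inversion, constructive interference in reflection requires 2 n t = (m + ½) λ.
Minimum at m = 0: t = λ / (4 n) = 571 / (4 × 1.77) = 80.6 nm.

80.6 nm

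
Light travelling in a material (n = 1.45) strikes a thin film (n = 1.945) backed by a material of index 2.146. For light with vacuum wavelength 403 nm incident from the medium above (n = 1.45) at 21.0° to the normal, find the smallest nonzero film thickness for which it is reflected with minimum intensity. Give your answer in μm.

0.0538 μm

At the upper boundary (n = 1.45 to n = 1.945) the reflected ray undergoes a half-wave phase shift.
Bottom surface (1.945 → 2.146): reflection off a higher-index medium gives a half-wave phase shift.
Zero or two π shifts → no net half-wave offset.
So the condition for destructive reflection is 2 n t cos θ_r = (m + ½) λ.
Snell's law: 1.45 sin 21.0° = 1.945 sin θ_r → sin θ_r = 0.267, cos θ_r = 0.964.
Minimum at m = 0: t = λ / (4 n cos θ_r) = 403 / (4 × 1.945 × 0.964) = 53.8 nm.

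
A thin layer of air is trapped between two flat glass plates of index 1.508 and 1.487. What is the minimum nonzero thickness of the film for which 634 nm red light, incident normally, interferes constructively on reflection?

At the upper boundary (n = 1.508 to n = 1.0) the reflected ray undergoes no phase shift.
Bottom surface (1.0 → 1.487): reflection off a higher-index medium gives a half-wave phase shift.
Exactly one π shift → a net half-wave offset.
For maximum reflection here: 2 n t = (m + ½) λ.
Minimum at m = 0: t = λ / (4 n) = 634 / (4 × 1.0) = 159 nm.

159 nm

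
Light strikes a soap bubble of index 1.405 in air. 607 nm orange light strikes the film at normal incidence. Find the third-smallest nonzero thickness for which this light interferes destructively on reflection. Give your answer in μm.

At the upper boundary (n = 1.0 to n = 1.405) the reflected ray undergoes a half-wave phase shift.
At the lower boundary (n = 1.405 to n = 1.0) the reflected ray undergoes no phase shift.
Net: one phase inversion between the two reflected rays.
For minimum reflection here: 2 n t = m λ.
The third-smallest nonzero thickness corresponds to m = 3: t = m λ / (2 n) = 3.00 × 607 / (2 × 1.405) = 648 nm.

0.648 μm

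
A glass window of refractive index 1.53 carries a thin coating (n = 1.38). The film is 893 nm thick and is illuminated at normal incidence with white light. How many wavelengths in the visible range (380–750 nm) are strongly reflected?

Top surface (1.0 → 1.38): reflection off a higher-index medium gives a half-wave phase shift.
Bottom surface (1.38 → 1.53): reflection off a higher-index medium gives a half-wave phase shift.
The two reflections carry the same phase change, so no net offset.
For bright reflection here: 2 n t = m λ.
λ = 2 n t / m = 2465 / m nm.
m=3: 822 nm (IR); m=4: 616 nm (visible); m=5: 493 nm (visible); m=6: 411 nm (visible); m=7: 352 nm (UV).

3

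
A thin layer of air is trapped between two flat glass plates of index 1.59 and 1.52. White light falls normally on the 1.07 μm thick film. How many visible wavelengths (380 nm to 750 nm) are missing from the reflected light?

Top surface (1.59 → 1.0): reflection off a lower-index medium gives no phase shift.
At the lower boundary (n = 1.0 to n = 1.52) the reflected ray undergoes a half-wave phase shift.
The two reflections differ by half a wavelength.
With one net inversion, destructive interference in reflection requires 2 n t = m λ.
λ = 2 n t / m = 2140 / m nm.
m=2: 1070 nm (IR); m=3: 713 nm (visible); m=4: 535 nm (visible); m=5: 428 nm (visible); m=6: 357 nm (UV).

3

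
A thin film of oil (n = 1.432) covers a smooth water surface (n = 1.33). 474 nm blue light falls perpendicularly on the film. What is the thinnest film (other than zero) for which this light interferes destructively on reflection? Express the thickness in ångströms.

1655 Å

Top surface (1.0 → 1.432): reflection off a higher-index medium gives a half-wave phase shift.
Bottom surface (1.432 → 1.33): reflection off a lower-index medium gives no phase shift.
Net: one phase inversion between the two reflected rays.
For minimum reflection here: 2 n t = m λ.
Minimum nonzero at m = 1: t = λ / (2 n) = 474 / (2 × 1.432) = 166 nm.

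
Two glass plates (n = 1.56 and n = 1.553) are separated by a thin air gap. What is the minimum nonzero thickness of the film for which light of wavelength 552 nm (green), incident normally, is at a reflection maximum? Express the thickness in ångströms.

1380 Å

At the upper boundary (n = 1.56 to n = 1.0) the reflected ray undergoes no phase shift.
Ray reflecting at the bottom interface goes from n = 1.0 toward n = 1.553: a half-wave phase shift.
Exactly one π shift → a net half-wave offset.
For strong reflection here: 2 n t = (m + ½) λ.
Minimum at m = 0: t = λ / (4 n) = 552 / (4 × 1.0) = 138 nm.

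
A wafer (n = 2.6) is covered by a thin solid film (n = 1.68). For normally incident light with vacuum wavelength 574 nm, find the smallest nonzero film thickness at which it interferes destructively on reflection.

Top surface (1.0 → 1.68): reflection off a higher-index medium gives a half-wave phase shift.
Ray reflecting at the bottom interface goes from n = 1.68 toward n = 2.6: a half-wave phase shift.
The two reflections carry the same phase change, so no net offset.
With no net inversion, destructive interference in reflection requires 2 n t = (m + ½) λ.
Minimum at m = 0: t = λ / (4 n) = 574 / (4 × 1.68) = 85.4 nm.

85.4 nm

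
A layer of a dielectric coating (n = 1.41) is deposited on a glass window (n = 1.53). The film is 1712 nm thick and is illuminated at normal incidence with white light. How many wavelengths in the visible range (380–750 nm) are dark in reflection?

At the upper boundary (n = 1.0 to n = 1.41) the reflected ray undergoes a half-wave phase shift.
Bottom surface (1.41 → 1.53): reflection off a higher-index medium gives a half-wave phase shift.
The two reflections carry the same phase change, so no net offset.
With no net inversion, destructive interference in reflection requires 2 n t = (m + ½) λ.
λ = 2 n t / (m + ½) = 4828 / (m + ½) nm.
m=5: 878 nm (IR); m=6: 743 nm (visible); m=7: 644 nm (visible); m=8: 568 nm (visible); m=9: 508 nm (visible); m=10: 460 nm (visible); m=11: 420 nm (visible); m=12: 386 nm (visible); m=13: 358 nm (UV).

7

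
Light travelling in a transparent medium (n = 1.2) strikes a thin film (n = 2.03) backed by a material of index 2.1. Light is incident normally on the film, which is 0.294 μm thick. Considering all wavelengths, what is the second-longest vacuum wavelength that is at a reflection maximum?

At the upper boundary (n = 1.2 to n = 2.03) the reflected ray undergoes a half-wave phase shift.
Bottom surface (2.03 → 2.1): reflection off a higher-index medium gives a half-wave phase shift.
The two reflections carry the same phase change, so no net offset.
With no net inversion, constructive interference in reflection requires 2 n t = m λ.
λ = 2 n t / m. The second-longest wavelength is m = 2: λ = 2 × 2.03 × 294 / 2.00 = 597 nm.

597 nm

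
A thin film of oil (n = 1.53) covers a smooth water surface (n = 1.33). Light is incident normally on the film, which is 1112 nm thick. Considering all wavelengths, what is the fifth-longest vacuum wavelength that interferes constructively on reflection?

Ray reflecting at the top interface goes from n = 1.0 toward n = 1.53: a half-wave phase shift.
Bottom surface (1.53 → 1.33): reflection off a lower-index medium gives no phase shift.
The two reflections differ by half a wavelength.
For maximum reflection here: 2 n t = (m + ½) λ.
λ = 2 n t / (m + ½). The fifth-longest wavelength is m = 4: λ = 2 × 1.53 × 1112 / 4.50 = 756 nm.

756 nm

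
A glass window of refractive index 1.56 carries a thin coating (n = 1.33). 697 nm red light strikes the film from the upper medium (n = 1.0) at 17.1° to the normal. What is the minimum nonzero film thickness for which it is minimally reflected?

134 nm

Ray reflecting at the top interface goes from n = 1.0 toward n = 1.33: a half-wave phase shift.
At the lower boundary (n = 1.33 to n = 1.56) the reflected ray undergoes a half-wave phase shift.
Net: no relative phase inversion (both shifts match).
With no net inversion, destructive interference in reflection requires 2 n t cos θ_r = (m + ½) λ.
Snell's law: 1.0 sin 17.1° = 1.33 sin θ_r → sin θ_r = 0.221, cos θ_r = 0.975.
Minimum at m = 0: t = λ / (4 n cos θ_r) = 697 / (4 × 1.33 × 0.975) = 134 nm.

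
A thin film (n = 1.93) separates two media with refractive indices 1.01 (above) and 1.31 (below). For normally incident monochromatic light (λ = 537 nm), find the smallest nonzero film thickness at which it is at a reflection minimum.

139 nm

Top surface (1.01 → 1.93): reflection off a higher-index medium gives a half-wave phase shift.
Bottom surface (1.93 → 1.31): reflection off a lower-index medium gives no phase shift.
The two reflections differ by half a wavelength.
For weak reflection here: 2 n t = m λ.
Minimum nonzero at m = 1: t = λ / (2 n) = 537 / (2 × 1.93) = 139 nm.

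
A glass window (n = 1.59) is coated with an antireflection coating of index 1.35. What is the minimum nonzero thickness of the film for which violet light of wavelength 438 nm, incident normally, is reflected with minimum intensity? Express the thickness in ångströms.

811 Å

Top surface (1.0 → 1.35): reflection off a higher-index medium gives a half-wave phase shift.
At the lower boundary (n = 1.35 to n = 1.59) the reflected ray undergoes a half-wave phase shift.
Zero or two π shifts → no net half-wave offset.
So the condition for destructive reflection is 2 n t = (m + ½) λ.
Minimum at m = 0: t = λ / (4 n) = 438 / (4 × 1.35) = 81.1 nm.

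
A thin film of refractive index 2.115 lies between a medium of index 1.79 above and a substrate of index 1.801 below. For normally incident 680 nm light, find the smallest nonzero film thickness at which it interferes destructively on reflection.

Ray reflecting at the top interface goes from n = 1.79 toward n = 2.115: a half-wave phase shift.
At the lower boundary (n = 2.115 to n = 1.801) the reflected ray undergoes no phase shift.
The two reflections differ by half a wavelength.
With one net inversion, destructive interference in reflection requires 2 n t = m λ.
Minimum nonzero at m = 1: t = λ / (2 n) = 680 / (2 × 2.115) = 161 nm.

161 nm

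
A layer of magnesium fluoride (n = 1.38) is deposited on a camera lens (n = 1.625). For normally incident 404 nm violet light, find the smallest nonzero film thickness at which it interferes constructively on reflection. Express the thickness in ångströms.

Top surface (1.0 → 1.38): reflection off a higher-index medium gives a half-wave phase shift.
Bottom surface (1.38 → 1.625): reflection off a higher-index medium gives a half-wave phase shift.
The two reflections carry the same phase change, so no net offset.
So the condition for constructive reflection is 2 n t = m λ.
Minimum nonzero at m = 1: t = λ / (2 n) = 404 / (2 × 1.38) = 146 nm.

1464 Å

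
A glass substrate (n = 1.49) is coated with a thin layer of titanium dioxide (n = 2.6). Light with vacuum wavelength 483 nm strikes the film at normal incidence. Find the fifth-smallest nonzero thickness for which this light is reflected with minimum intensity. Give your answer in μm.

Top surface (1.0 → 2.6): reflection off a higher-index medium gives a half-wave phase shift.
Ray reflecting at the bottom interface goes from n = 2.6 toward n = 1.49: no phase shift.
Exactly one π shift → a net half-wave offset.
With one net inversion, destructive interference in reflection requires 2 n t = m λ.
The fifth-smallest nonzero thickness corresponds to m = 5: t = m λ / (2 n) = 5.00 × 483 / (2 × 2.6) = 464 nm.

0.464 μm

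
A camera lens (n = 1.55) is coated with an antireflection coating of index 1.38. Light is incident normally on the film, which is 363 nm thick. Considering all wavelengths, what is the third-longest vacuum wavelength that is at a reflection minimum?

401 nm

Top surface (1.0 → 1.38): reflection off a higher-index medium gives a half-wave phase shift.
Ray reflecting at the bottom interface goes from n = 1.38 toward n = 1.55: a half-wave phase shift.
Net: no relative phase inversion (both shifts match).
With no net inversion, destructive interference in reflection requires 2 n t = (m + ½) λ.
λ = 2 n t / (m + ½). The third-longest wavelength is m = 2: λ = 2 × 1.38 × 363 / 2.50 = 401 nm.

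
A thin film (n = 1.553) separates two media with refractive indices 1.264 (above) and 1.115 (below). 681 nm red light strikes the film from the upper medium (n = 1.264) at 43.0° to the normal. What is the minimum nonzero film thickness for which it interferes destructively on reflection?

264 nm

Top surface (1.264 → 1.553): reflection off a higher-index medium gives a half-wave phase shift.
Bottom surface (1.553 → 1.115): reflection off a lower-index medium gives no phase shift.
Exactly one π shift → a net half-wave offset.
For weak reflection here: 2 n t cos θ_r = m λ.
Snell's law: 1.264 sin 43.0° = 1.553 sin θ_r → sin θ_r = 0.555, cos θ_r = 0.832.
Minimum nonzero at m = 1: t = λ / (2 n cos θ_r) = 681 / (2 × 1.553 × 0.832) = 264 nm.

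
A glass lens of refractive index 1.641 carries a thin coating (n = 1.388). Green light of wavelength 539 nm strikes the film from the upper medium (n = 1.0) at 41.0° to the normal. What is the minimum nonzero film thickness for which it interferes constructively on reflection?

220 nm

At the upper boundary (n = 1.0 to n = 1.388) the reflected ray undergoes a half-wave phase shift.
Ray reflecting at the bottom interface goes from n = 1.388 toward n = 1.641: a half-wave phase shift.
Net: no relative phase inversion (both shifts match).
With no net inversion, constructive interference in reflection requires 2 n t cos θ_r = m λ.
Snell's law: 1.0 sin 41.0° = 1.388 sin θ_r → sin θ_r = 0.473, cos θ_r = 0.881.
Minimum nonzero at m = 1: t = λ / (2 n cos θ_r) = 539 / (2 × 1.388 × 0.881) = 220 nm.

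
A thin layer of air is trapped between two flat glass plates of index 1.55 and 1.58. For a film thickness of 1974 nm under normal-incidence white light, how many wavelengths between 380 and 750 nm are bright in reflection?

5

At the upper boundary (n = 1.55 to n = 1.0) the reflected ray undergoes no phase shift.
At the lower boundary (n = 1.0 to n = 1.58) the reflected ray undergoes a half-wave phase shift.
The two reflections differ by half a wavelength.
For bright reflection here: 2 n t = (m + ½) λ.
λ = 2 n t / (m + ½) = 3948 / (m + ½) nm.
m=4: 877 nm (IR); m=5: 718 nm (visible); m=6: 607 nm (visible); m=7: 526 nm (visible); m=8: 464 nm (visible); m=9: 416 nm (visible); m=10: 376 nm (UV).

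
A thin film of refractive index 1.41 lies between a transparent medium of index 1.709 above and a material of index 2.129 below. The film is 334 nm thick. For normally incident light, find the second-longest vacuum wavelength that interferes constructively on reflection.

628 nm

Top surface (1.709 → 1.41): reflection off a lower-index medium gives no phase shift.
Bottom surface (1.41 → 2.129): reflection off a higher-index medium gives a half-wave phase shift.
The two reflections differ by half a wavelength.
With one net inversion, constructive interference in reflection requires 2 n t = (m + ½) λ.
λ = 2 n t / (m + ½). The second-longest wavelength is m = 1: λ = 2 × 1.41 × 334 / 1.50 = 628 nm.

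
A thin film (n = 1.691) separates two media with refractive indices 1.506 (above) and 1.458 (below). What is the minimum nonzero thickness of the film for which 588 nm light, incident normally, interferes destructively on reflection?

174 nm

At the upper boundary (n = 1.506 to n = 1.691) the reflected ray undergoes a half-wave phase shift.
At the lower boundary (n = 1.691 to n = 1.458) the reflected ray undergoes no phase shift.
Net: one phase inversion between the two reflected rays.
With one net inversion, destructive interference in reflection requires 2 n t = m λ.
Minimum nonzero at m = 1: t = λ / (2 n) = 588 / (2 × 1.691) = 174 nm.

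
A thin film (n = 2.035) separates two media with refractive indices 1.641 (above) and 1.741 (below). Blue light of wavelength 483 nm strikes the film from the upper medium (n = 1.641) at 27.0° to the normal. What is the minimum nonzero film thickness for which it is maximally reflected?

Top surface (1.641 → 2.035): reflection off a higher-index medium gives a half-wave phase shift.
Bottom surface (2.035 → 1.741): reflection off a lower-index medium gives no phase shift.
The two reflections differ by half a wavelength.
So the condition for constructive reflection is 2 n t cos θ_r = (m + ½) λ.
Snell's law: 1.641 sin 27.0° = 2.035 sin θ_r → sin θ_r = 0.366, cos θ_r = 0.931.
Minimum at m = 0: t = λ / (4 n cos θ_r) = 483 / (4 × 2.035 × 0.931) = 63.8 nm.

63.8 nm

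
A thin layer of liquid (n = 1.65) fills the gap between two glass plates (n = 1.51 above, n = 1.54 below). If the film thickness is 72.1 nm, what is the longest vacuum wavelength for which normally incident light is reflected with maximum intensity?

476 nm

Ray reflecting at the top interface goes from n = 1.51 toward n = 1.65: a half-wave phase shift.
Bottom surface (1.65 → 1.54): reflection off a lower-index medium gives no phase shift.
Exactly one π shift → a net half-wave offset.
For strong reflection here: 2 n t = (m + ½) λ.
λ = 2 n t / (m + ½). The longest wavelength is m = 0: λ = 2 × 1.65 × 72.1 / 0.500 = 476 nm.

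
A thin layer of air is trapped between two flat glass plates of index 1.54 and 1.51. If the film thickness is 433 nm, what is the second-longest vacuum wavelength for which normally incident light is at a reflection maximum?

At the upper boundary (n = 1.54 to n = 1.0) the reflected ray undergoes no phase shift.
Bottom surface (1.0 → 1.51): reflection off a higher-index medium gives a half-wave phase shift.
The two reflections differ by half a wavelength.
For maximum reflection here: 2 n t = (m + ½) λ.
λ = 2 n t / (m + ½). The second-longest wavelength is m = 1: λ = 2 × 1.0 × 433 / 1.50 = 577 nm.

577 nm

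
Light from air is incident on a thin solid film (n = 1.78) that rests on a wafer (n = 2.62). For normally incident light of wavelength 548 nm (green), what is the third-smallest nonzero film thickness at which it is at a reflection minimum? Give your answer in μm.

Top surface (1.0 → 1.78): reflection off a higher-index medium gives a half-wave phase shift.
Bottom surface (1.78 → 2.62): reflection off a higher-index medium gives a half-wave phase shift.
Net: no relative phase inversion (both shifts match).
So the condition for destructive reflection is 2 n t = (m + ½) λ.
The third-smallest nonzero thickness corresponds to m = 2: t = (m + ½) λ / (2 n) = 2.50 × 548 / (2 × 1.78) = 385 nm.

0.385 μm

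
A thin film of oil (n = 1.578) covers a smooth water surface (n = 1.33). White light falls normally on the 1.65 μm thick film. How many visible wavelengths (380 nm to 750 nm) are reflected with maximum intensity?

7

Top surface (1.0 → 1.578): reflection off a higher-index medium gives a half-wave phase shift.
At the lower boundary (n = 1.578 to n = 1.33) the reflected ray undergoes no phase shift.
The two reflections differ by half a wavelength.
So the condition for constructive reflection is 2 n t = (m + ½) λ.
λ = 2 n t / (m + ½) = 5207 / (m + ½) nm.
m=6: 801 nm (IR); m=7: 694 nm (visible); m=8: 613 nm (visible); m=9: 548 nm (visible); m=10: 496 nm (visible); m=11: 453 nm (visible); m=12: 417 nm (visible); m=13: 386 nm (visible); m=14: 359 nm (UV).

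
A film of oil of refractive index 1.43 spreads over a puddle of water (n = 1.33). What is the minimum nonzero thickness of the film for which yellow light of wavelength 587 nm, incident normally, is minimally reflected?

Ray reflecting at the top interface goes from n = 1.0 toward n = 1.43: a half-wave phase shift.
Ray reflecting at the bottom interface goes from n = 1.43 toward n = 1.33: no phase shift.
Net: one phase inversion between the two reflected rays.
With one net inversion, destructive interference in reflection requires 2 n t = m λ.
Minimum nonzero at m = 1: t = λ / (2 n) = 587 / (2 × 1.43) = 205 nm.

205 nm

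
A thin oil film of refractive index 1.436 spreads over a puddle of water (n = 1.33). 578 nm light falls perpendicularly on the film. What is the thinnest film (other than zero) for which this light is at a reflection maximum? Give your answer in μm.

0.101 μm

Ray reflecting at the top interface goes from n = 1.0 toward n = 1.436: a half-wave phase shift.
Bottom surface (1.436 → 1.33): reflection off a lower-index medium gives no phase shift.
Exactly one π shift → a net half-wave offset.
For maximum reflection here: 2 n t = (m + ½) λ.
Minimum at m = 0: t = λ / (4 n) = 578 / (4 × 1.436) = 101 nm.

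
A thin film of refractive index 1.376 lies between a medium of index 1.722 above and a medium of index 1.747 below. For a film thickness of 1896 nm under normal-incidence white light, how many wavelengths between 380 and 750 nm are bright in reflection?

7

Top surface (1.722 → 1.376): reflection off a lower-index medium gives no phase shift.
At the lower boundary (n = 1.376 to n = 1.747) the reflected ray undergoes a half-wave phase shift.
The two reflections differ by half a wavelength.
So the condition for constructive reflection is 2 n t = (m + ½) λ.
λ = 2 n t / (m + ½) = 5218 / (m + ½) nm.
m=6: 803 nm (IR); m=7: 696 nm (visible); m=8: 614 nm (visible); m=9: 549 nm (visible); m=10: 497 nm (visible); m=11: 454 nm (visible); m=12: 417 nm (visible); m=13: 387 nm (visible); m=14: 360 nm (UV).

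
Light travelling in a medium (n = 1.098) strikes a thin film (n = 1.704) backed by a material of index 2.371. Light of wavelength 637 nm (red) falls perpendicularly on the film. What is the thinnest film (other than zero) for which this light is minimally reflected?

93.5 nm

Ray reflecting at the top interface goes from n = 1.098 toward n = 1.704: a half-wave phase shift.
At the lower boundary (n = 1.704 to n = 2.371) the reflected ray undergoes a half-wave phase shift.
Net: no relative phase inversion (both shifts match).
For dark reflection here: 2 n t = (m + ½) λ.
Minimum at m = 0: t = λ / (4 n) = 637 / (4 × 1.704) = 93.5 nm.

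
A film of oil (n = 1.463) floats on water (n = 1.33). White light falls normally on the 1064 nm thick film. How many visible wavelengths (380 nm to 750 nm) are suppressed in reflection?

At the upper boundary (n = 1.0 to n = 1.463) the reflected ray undergoes a half-wave phase shift.
Ray reflecting at the bottom interface goes from n = 1.463 toward n = 1.33: no phase shift.
Net: one phase inversion between the two reflected rays.
So the condition for destructive reflection is 2 n t = m λ.
λ = 2 n t / m = 3113 / m nm.
m=4: 778 nm (IR); m=5: 623 nm (visible); m=6: 519 nm (visible); m=7: 445 nm (visible); m=8: 389 nm (visible); m=9: 346 nm (UV).

4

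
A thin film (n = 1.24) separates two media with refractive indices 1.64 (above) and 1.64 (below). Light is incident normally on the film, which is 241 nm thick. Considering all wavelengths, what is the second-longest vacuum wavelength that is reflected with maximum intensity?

398 nm

Top surface (1.64 → 1.24): reflection off a lower-index medium gives no phase shift.
At the lower boundary (n = 1.24 to n = 1.64) the reflected ray undergoes a half-wave phase shift.
Net: one phase inversion between the two reflected rays.
For bright reflection here: 2 n t = (m + ½) λ.
λ = 2 n t / (m + ½). The second-longest wavelength is m = 1: λ = 2 × 1.24 × 241 / 1.50 = 398 nm.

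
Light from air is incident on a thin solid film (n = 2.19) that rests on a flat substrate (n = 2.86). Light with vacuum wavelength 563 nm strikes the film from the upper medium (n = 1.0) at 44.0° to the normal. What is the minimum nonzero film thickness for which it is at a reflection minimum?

67.8 nm

At the upper boundary (n = 1.0 to n = 2.19) the reflected ray undergoes a half-wave phase shift.
Ray reflecting at the bottom interface goes from n = 2.19 toward n = 2.86: a half-wave phase shift.
The two reflections carry the same phase change, so no net offset.
With no net inversion, destructive interference in reflection requires 2 n t cos θ_r = (m + ½) λ.
Snell's law: 1.0 sin 44.0° = 2.19 sin θ_r → sin θ_r = 0.317, cos θ_r = 0.948.
Minimum at m = 0: t = λ / (4 n cos θ_r) = 563 / (4 × 2.19 × 0.948) = 67.8 nm.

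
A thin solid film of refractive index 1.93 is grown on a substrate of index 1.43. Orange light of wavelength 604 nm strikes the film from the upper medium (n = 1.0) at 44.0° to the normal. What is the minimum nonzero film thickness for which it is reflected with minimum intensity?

Ray reflecting at the top interface goes from n = 1.0 toward n = 1.93: a half-wave phase shift.
Ray reflecting at the bottom interface goes from n = 1.93 toward n = 1.43: no phase shift.
Net: one phase inversion between the two reflected rays.
With one net inversion, destructive interference in reflection requires 2 n t cos θ_r = m λ.
Snell's law: 1.0 sin 44.0° = 1.93 sin θ_r → sin θ_r = 0.360, cos θ_r = 0.933.
Minimum nonzero at m = 1: t = λ / (2 n cos θ_r) = 604 / (2 × 1.93 × 0.933) = 168 nm.

168 nm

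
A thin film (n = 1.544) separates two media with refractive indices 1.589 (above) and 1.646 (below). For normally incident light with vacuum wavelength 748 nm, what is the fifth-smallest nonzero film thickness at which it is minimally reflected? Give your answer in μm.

1.21 μm

At the upper boundary (n = 1.589 to n = 1.544) the reflected ray undergoes no phase shift.
Ray reflecting at the bottom interface goes from n = 1.544 toward n = 1.646: a half-wave phase shift.
Exactly one π shift → a net half-wave offset.
So the condition for destructive reflection is 2 n t = m λ.
The fifth-smallest nonzero thickness corresponds to m = 5: t = m λ / (2 n) = 5.00 × 748 / (2 × 1.544) = 1211 nm.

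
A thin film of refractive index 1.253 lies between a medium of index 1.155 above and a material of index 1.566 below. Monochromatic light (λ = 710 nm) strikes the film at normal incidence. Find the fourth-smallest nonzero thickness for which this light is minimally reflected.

Top surface (1.155 → 1.253): reflection off a higher-index medium gives a half-wave phase shift.
Ray reflecting at the bottom interface goes from n = 1.253 toward n = 1.566: a half-wave phase shift.
The two reflections carry the same phase change, so no net offset.
With no net inversion, destructive interference in reflection requires 2 n t = (m + ½) λ.
The fourth-smallest nonzero thickness corresponds to m = 3: t = (m + ½) λ / (2 n) = 3.50 × 710 / (2 × 1.253) = 992 nm.

992 nm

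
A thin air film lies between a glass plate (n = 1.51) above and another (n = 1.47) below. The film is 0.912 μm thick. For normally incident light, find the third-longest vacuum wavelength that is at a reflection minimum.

608 nm

Ray reflecting at the top interface goes from n = 1.51 toward n = 1.0: no phase shift.
Ray reflecting at the bottom interface goes from n = 1.0 toward n = 1.47: a half-wave phase shift.
Net: one phase inversion between the two reflected rays.
For dark reflection here: 2 n t = m λ.
λ = 2 n t / m. The third-longest wavelength is m = 3: λ = 2 × 1.0 × 912 / 3.00 = 608 nm.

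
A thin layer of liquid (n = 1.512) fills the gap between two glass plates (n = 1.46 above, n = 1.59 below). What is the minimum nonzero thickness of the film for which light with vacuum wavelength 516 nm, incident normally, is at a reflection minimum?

At the upper boundary (n = 1.46 to n = 1.512) the reflected ray undergoes a half-wave phase shift.
Ray reflecting at the bottom interface goes from n = 1.512 toward n = 1.59: a half-wave phase shift.
Net: no relative phase inversion (both shifts match).
So the condition for destructive reflection is 2 n t = (m + ½) λ.
Minimum at m = 0: t = λ / (4 n) = 516 / (4 × 1.512) = 85.3 nm.

85.3 nm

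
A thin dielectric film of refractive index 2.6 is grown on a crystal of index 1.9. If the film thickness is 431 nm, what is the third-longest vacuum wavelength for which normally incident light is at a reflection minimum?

747 nm

Top surface (1.0 → 2.6): reflection off a higher-index medium gives a half-wave phase shift.
At the lower boundary (n = 2.6 to n = 1.9) the reflected ray undergoes no phase shift.
The two reflections differ by half a wavelength.
For dark reflection here: 2 n t = m λ.
λ = 2 n t / m. The third-longest wavelength is m = 3: λ = 2 × 2.6 × 431 / 3.00 = 747 nm.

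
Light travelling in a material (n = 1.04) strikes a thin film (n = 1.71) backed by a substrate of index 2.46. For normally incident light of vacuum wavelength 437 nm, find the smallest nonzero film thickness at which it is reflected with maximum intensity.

128 nm

Top surface (1.04 → 1.71): reflection off a higher-index medium gives a half-wave phase shift.
Ray reflecting at the bottom interface goes from n = 1.71 toward n = 2.46: a half-wave phase shift.
Net: no relative phase inversion (both shifts match).
For bright reflection here: 2 n t = m λ.
Minimum nonzero at m = 1: t = λ / (2 n) = 437 / (2 × 1.71) = 128 nm.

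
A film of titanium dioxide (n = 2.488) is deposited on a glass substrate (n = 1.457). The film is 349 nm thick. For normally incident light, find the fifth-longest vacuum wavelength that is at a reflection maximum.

At the upper boundary (n = 1.0 to n = 2.488) the reflected ray undergoes a half-wave phase shift.
Bottom surface (2.488 → 1.457): reflection off a lower-index medium gives no phase shift.
Exactly one π shift → a net half-wave offset.
So the condition for constructive reflection is 2 n t = (m + ½) λ.
λ = 2 n t / (m + ½). The fifth-longest wavelength is m = 4: λ = 2 × 2.488 × 349 / 4.50 = 386 nm.

386 nm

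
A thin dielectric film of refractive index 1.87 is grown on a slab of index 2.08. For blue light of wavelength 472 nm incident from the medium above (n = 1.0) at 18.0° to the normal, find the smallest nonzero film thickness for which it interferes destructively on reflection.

64.0 nm

At the upper boundary (n = 1.0 to n = 1.87) the reflected ray undergoes a half-wave phase shift.
At the lower boundary (n = 1.87 to n = 2.08) the reflected ray undergoes a half-wave phase shift.
Zero or two π shifts → no net half-wave offset.
For weak reflection here: 2 n t cos θ_r = (m + ½) λ.
Snell's law: 1.0 sin 18.0° = 1.87 sin θ_r → sin θ_r = 0.165, cos θ_r = 0.986.
Minimum at m = 0: t = λ / (4 n cos θ_r) = 472 / (4 × 1.87 × 0.986) = 64.0 nm.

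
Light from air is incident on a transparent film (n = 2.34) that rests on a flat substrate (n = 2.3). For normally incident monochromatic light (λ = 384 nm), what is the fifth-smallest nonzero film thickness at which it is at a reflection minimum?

410 nm

Top surface (1.0 → 2.34): reflection off a higher-index medium gives a half-wave phase shift.
Ray reflecting at the bottom interface goes from n = 2.34 toward n = 2.3: no phase shift.
The two reflections differ by half a wavelength.
For minimum reflection here: 2 n t = m λ.
The fifth-smallest nonzero thickness corresponds to m = 5: t = m λ / (2 n) = 5.00 × 384 / (2 × 2.34) = 410 nm.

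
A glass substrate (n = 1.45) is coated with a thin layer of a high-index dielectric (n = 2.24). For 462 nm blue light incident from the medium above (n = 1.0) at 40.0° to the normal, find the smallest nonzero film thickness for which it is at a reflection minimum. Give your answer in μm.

Top surface (1.0 → 2.24): reflection off a higher-index medium gives a half-wave phase shift.
At the lower boundary (n = 2.24 to n = 1.45) the reflected ray undergoes no phase shift.
Net: one phase inversion between the two reflected rays.
For weak reflection here: 2 n t cos θ_r = m λ.
Snell's law: 1.0 sin 40.0° = 2.24 sin θ_r → sin θ_r = 0.287, cos θ_r = 0.958.
Minimum nonzero at m = 1: t = λ / (2 n cos θ_r) = 462 / (2 × 2.24 × 0.958) = 108 nm.

0.108 μm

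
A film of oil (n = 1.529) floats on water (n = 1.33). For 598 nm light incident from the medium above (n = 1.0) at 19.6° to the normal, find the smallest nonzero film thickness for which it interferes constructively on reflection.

Ray reflecting at the top interface goes from n = 1.0 toward n = 1.529: a half-wave phase shift.
Ray reflecting at the bottom interface goes from n = 1.529 toward n = 1.33: no phase shift.
Exactly one π shift → a net half-wave offset.
For bright reflection here: 2 n t cos θ_r = (m + ½) λ.
Snell's law: 1.0 sin 19.6° = 1.529 sin θ_r → sin θ_r = 0.219, cos θ_r = 0.976.
Minimum at m = 0: t = λ / (4 n cos θ_r) = 598 / (4 × 1.529 × 0.976) = 100 nm.

100 nm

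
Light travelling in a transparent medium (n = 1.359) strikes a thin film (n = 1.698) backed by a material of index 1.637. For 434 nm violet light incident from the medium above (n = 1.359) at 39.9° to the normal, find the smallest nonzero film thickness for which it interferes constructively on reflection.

74.5 nm

At the upper boundary (n = 1.359 to n = 1.698) the reflected ray undergoes a half-wave phase shift.
At the lower boundary (n = 1.698 to n = 1.637) the reflected ray undergoes no phase shift.
Exactly one π shift → a net half-wave offset.
So the condition for constructive reflection is 2 n t cos θ_r = (m + ½) λ.
Snell's law: 1.359 sin 39.9° = 1.698 sin θ_r → sin θ_r = 0.513, cos θ_r = 0.858.
Minimum at m = 0: t = λ / (4 n cos θ_r) = 434 / (4 × 1.698 × 0.858) = 74.5 nm.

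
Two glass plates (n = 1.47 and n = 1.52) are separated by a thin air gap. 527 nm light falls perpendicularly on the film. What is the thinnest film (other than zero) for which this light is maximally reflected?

132 nm

Ray reflecting at the top interface goes from n = 1.47 toward n = 1.0: no phase shift.
Ray reflecting at the bottom interface goes from n = 1.0 toward n = 1.52: a half-wave phase shift.
Net: one phase inversion between the two reflected rays.
So the condition for constructive reflection is 2 n t = (m + ½) λ.
Minimum at m = 0: t = λ / (4 n) = 527 / (4 × 1.0) = 132 nm.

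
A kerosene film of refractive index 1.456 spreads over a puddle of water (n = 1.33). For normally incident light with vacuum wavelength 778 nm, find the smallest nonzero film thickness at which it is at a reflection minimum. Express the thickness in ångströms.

2672 Å

Ray reflecting at the top interface goes from n = 1.0 toward n = 1.456: a half-wave phase shift.
Ray reflecting at the bottom interface goes from n = 1.456 toward n = 1.33: no phase shift.
The two reflections differ by half a wavelength.
So the condition for destructive reflection is 2 n t = m λ.
Minimum nonzero at m = 1: t = λ / (2 n) = 778 / (2 × 1.456) = 267 nm.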